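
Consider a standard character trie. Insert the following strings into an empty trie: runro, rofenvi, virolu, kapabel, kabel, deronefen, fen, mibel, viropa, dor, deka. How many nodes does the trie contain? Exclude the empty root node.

Count nodes per top-level branch (shared prefixes stored once):
  'd'-branch (deka, deronefen, dor): 13 nodes
  'f'-branch (fen): 3 nodes
  'k'-branch (kabel, kapabel): 10 nodes
  'm'-branch (mibel): 5 nodes
  'r'-branch (rofenvi, runro): 11 nodes
  'v'-branch (virolu, viropa): 8 nodes
Sum: 50

50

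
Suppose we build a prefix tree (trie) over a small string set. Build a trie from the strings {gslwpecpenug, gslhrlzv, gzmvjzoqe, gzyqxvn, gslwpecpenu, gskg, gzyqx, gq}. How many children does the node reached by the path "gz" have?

2

Follow the path "gz" to its node, then look at its outgoing edges.
Characters that immediately follow "gz" among the stored strings: {m, y}.
That node has 2 child edges.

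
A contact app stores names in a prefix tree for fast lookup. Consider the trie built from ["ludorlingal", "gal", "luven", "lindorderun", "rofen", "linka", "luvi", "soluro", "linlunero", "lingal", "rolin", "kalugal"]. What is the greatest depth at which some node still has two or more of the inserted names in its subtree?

3

Look for the deepest trie node that still has at least two words in its subtree.
e.g. "lindorderun" and "lingal" share the prefix "lin" of length 3; no pair shares a longer one.
Longest shared-prefix length: 3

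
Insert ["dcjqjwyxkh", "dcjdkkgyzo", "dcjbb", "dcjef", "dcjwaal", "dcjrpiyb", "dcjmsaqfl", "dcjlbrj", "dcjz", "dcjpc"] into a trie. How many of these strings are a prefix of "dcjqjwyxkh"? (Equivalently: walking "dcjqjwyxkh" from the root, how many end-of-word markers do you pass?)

1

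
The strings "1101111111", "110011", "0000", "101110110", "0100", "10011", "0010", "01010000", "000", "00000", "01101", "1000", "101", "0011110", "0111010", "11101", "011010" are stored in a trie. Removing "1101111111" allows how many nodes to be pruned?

Walk "1101111111" from the leaf back toward the root, removing each node that no remaining word uses.
The suffix "1111111" (7 nodes) is used only by "1101111111"; the node for "110" still has the child "0", so pruning stops there.
Nodes removed: 7

7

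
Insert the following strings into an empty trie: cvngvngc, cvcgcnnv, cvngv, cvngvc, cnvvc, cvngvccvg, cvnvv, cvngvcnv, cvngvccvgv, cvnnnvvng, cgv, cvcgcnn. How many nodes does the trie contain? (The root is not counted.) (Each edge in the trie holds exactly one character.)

35

Trace insertions, counting only characters that open a new branch:
  "cvngvngc" → 8 new (c, v, n, g, v, n, g, c)
  "cvcgcnnv" → prefix "cv" already present; 6 new (c, g, c, n, n, v)
  "cvngv" → prefix "cvngv" already present; 0 new (none)
  "cvngvc" → prefix "cvngv" already present; 1 new (c)
  "cnvvc" → prefix "c" already present; 4 new (n, v, v, c)
  "cvngvccvg" → prefix "cvngvc" already present; 3 new (c, v, g)
  "cvnvv" → prefix "cvn" already present; 2 new (v, v)
  "cvngvcnv" → prefix "cvngvc" already present; 2 new (n, v)
  "cvngvccvgv" → prefix "cvngvccvg" already present; 1 new (v)
  "cvnnnvvng" → prefix "cvn" already present; 6 new (n, n, v, v, n, g)
  "cgv" → prefix "c" already present; 2 new (g, v)
  "cvcgcnn" → prefix "cvcgcnn" already present; 0 new (none)
Total nodes = 8 + 6 + 0 + 1 + 4 + 3 + 2 + 2 + 1 + 6 + 2 + 0 = 35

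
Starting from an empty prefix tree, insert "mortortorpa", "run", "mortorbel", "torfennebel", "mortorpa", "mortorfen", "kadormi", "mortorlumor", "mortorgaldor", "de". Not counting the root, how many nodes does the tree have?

For each word, the new-node count is its length minus the longest prefix already in the trie:
  "mortortorpa" → 11 new (m, o, r, t, o, r, t, o, r, p, a)
  "run" → 3 new (r, u, n)
  "mortorbel" → prefix "mortor" already present; 3 new (b, e, l)
  "torfennebel" → 11 new (t, o, r, f, e, n, n, e, b, e, l)
  "mortorpa" → prefix "mortor" already present; 2 new (p, a)
  "mortorfen" → prefix "mortor" already present; 3 new (f, e, n)
  "kadormi" → 7 new (k, a, d, o, r, m, i)
  "mortorlumor" → prefix "mortor" already present; 5 new (l, u, m, o, r)
  "mortorgaldor" → prefix "mortor" already present; 6 new (g, a, l, d, o, r)
  "de" → 2 new (d, e)
Total nodes = 11 + 3 + 3 + 11 + 2 + 3 + 7 + 5 + 6 + 2 = 53

53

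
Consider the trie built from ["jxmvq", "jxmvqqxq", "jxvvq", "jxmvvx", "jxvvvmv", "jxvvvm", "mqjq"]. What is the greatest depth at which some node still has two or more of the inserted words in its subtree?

Look for the deepest trie node that still has at least two words in its subtree.
e.g. "jxvvvm" and "jxvvvmv" share the prefix "jxvvvm" of length 6; no pair shares a longer one.
Longest shared-prefix length: 6

6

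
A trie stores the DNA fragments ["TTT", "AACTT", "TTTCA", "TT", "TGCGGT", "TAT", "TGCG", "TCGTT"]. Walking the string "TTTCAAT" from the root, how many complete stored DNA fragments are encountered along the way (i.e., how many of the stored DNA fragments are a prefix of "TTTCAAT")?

3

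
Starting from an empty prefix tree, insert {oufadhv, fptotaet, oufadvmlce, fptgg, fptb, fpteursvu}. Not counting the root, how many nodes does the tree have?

29

For each word, the new-node count is its length minus the longest prefix already in the trie:
  "oufadhv" → 7 new (o, u, f, a, d, h, v)
  "fptotaet" → 8 new (f, p, t, o, t, a, e, t)
  "oufadvmlce" → prefix "oufad" already present; 5 new (v, m, l, c, e)
  "fptgg" → prefix "fpt" already present; 2 new (g, g)
  "fptb" → prefix "fpt" already present; 1 new (b)
  "fpteursvu" → prefix "fpt" already present; 6 new (e, u, r, s, v, u)
Total nodes = 7 + 8 + 5 + 2 + 1 + 6 = 29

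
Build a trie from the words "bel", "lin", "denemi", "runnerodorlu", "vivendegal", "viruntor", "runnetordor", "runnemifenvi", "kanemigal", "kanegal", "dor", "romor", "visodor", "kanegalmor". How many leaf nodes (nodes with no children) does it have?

Leaves are exactly the stored words that no other stored word extends.
Those words: "bel", "denemi", "dor", "kanegalmor", "kanemigal", "lin", "romor", "runnemifenvi", "runnerodorlu", "runnetordor", "viruntor", "visodor", "vivendegal"
Leaf count: 13

13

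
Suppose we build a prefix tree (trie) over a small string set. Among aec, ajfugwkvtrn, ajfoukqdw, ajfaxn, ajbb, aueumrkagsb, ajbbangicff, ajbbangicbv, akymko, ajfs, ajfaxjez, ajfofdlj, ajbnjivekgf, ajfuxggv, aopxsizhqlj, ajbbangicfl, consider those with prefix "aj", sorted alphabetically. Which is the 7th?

DFS of the "aj" subtree visits, in order: "ajbb", "ajbbangicbv", "ajbbangicff", "ajbbangicfl", "ajbnjivekgf", "ajfaxjez", "ajfaxn", "ajfofdlj", "ajfoukqdw", "ajfs", "ajfugwkvtrn", "ajfuxggv"
Position 7: ajfaxn

ajfaxn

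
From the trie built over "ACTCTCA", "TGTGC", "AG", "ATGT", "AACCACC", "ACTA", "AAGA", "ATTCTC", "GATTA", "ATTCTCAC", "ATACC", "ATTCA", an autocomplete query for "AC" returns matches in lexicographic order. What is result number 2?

ACTCTCA

Words with prefix "AC", in lexicographic order: "ACTA", "ACTCTCA"
Position 2: ACTCTCA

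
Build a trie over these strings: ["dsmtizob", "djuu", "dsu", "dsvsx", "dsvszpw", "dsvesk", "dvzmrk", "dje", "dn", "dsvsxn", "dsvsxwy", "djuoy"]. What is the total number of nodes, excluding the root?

Trie structure (* marks end of a word):
(root)
└─ d
   ├─ j
   │  ├─ e *
   │  └─ u
   │     ├─ o
   │     │  └─ y *
   │     └─ u *
   ├─ n *
   ├─ s
   │  ├─ m
   │  │  └─ t
   │  │     └─ i
   │  │        └─ z
   │  │           └─ o
   │  │              └─ b *
   │  ├─ u *
   │  └─ v
   │     ├─ e
   │     │  └─ s
   │     │     └─ k *
   │     └─ s
   │        ├─ x *
   │        │  ├─ n *
   │        │  └─ w
   │        │     └─ y *
   │        └─ z
   │           └─ p
   │              └─ w *
   └─ v
      └─ z
         └─ m
            └─ r
               └─ k *
Counting every labelled node above: 33.

33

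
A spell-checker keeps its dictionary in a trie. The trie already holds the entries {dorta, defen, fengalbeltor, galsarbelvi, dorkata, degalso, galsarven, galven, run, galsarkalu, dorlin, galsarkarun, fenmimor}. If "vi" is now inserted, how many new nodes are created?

No existing word starts with "v", so every character of "vi" needs a new node.
2 − 0 = 2 new nodes.

2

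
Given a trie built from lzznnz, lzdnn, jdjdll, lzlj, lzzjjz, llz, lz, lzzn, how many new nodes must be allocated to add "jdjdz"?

1

The longest prefix of "jdjdz" already in the trie is "jdjd" (length 4).
Each of the 1 remaining characters creates one node.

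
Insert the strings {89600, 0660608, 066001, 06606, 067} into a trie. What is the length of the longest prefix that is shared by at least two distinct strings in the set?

Look for the deepest trie node that still has at least two words in its subtree.
"06606" and "0660608" agree on "06606" (5 characters) before diverging; nothing deeper is shared.
Longest shared-prefix length: 5

5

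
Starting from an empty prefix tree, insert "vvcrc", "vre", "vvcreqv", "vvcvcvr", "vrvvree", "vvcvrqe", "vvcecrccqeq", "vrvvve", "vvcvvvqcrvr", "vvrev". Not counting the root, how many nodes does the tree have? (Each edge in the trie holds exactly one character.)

42

Trace insertions, counting only characters that open a new branch:
  "vvcrc" → 5 new (v, v, c, r, c)
  "vre" → prefix "v" already present; 2 new (r, e)
  "vvcreqv" → prefix "vvcr" already present; 3 new (e, q, v)
  "vvcvcvr" → prefix "vvc" already present; 4 new (v, c, v, r)
  "vrvvree" → prefix "vr" already present; 5 new (v, v, r, e, e)
  "vvcvrqe" → prefix "vvcv" already present; 3 new (r, q, e)
  "vvcecrccqeq" → prefix "vvc" already present; 8 new (e, c, r, c, c, q, e, q)
  "vrvvve" → prefix "vrvv" already present; 2 new (v, e)
  "vvcvvvqcrvr" → prefix "vvcv" already present; 7 new (v, v, q, c, r, v, r)
  "vvrev" → prefix "vv" already present; 3 new (r, e, v)
Total nodes = 5 + 2 + 3 + 4 + 5 + 3 + 8 + 2 + 7 + 3 = 42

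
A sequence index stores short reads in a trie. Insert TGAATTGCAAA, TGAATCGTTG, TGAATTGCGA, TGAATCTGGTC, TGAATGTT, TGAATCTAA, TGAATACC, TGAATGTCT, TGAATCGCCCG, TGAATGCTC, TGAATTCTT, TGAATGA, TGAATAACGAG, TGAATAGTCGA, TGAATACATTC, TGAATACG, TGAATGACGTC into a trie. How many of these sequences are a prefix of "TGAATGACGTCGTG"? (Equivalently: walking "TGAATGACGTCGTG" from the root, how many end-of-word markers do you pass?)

2

Walk "TGAATGACGTCGTG" from the root; an end-of-word marker is hit whenever a stored word is a prefix of "TGAATGACGTCGTG".
Prefixes of the query that are stored words: "TGAATGA", "TGAATGACGTC"
Count: 2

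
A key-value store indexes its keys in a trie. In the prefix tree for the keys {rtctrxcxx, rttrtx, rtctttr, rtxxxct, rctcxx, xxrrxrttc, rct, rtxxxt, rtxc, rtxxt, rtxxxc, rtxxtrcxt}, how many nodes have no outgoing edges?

9

Leaves are exactly the stored words that no other stored word extends.
Those words: "rctcxx", "rtctrxcxx", "rtctttr", "rttrtx", "rtxc", "rtxxtrcxt", "rtxxxct", "rtxxxt", "xxrrxrttc"
Leaf count: 9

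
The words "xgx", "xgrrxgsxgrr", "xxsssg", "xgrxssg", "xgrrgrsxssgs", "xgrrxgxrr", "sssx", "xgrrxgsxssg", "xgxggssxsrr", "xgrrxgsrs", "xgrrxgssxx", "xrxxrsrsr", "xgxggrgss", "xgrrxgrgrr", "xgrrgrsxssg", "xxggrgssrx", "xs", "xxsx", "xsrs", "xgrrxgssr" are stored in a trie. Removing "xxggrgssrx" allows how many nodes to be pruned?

8

A node on "xxggrgssrx"'s path can go only if nothing else ends at it or branches off below it.
The suffix "ggrgssrx" (8 nodes) is used only by "xxggrgssrx"; the node for "xx" still has the child "s", so pruning stops there.
Nodes removed: 8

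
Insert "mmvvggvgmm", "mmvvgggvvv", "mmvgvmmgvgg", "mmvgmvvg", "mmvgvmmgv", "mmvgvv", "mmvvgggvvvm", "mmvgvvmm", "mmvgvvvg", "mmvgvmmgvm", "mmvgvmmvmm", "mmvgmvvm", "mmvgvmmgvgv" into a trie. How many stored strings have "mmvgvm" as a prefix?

5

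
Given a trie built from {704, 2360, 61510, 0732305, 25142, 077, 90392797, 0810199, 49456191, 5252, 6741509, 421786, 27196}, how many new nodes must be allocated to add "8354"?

Nothing in the trie begins with "8"; the whole of "8354" is new.
4 − 0 = 4 new nodes.

4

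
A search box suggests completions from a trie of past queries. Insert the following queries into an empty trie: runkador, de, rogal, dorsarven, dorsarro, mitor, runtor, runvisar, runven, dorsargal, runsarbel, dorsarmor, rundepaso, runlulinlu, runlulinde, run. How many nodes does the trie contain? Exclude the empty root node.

For each word, the new-node count is its length minus the longest prefix already in the trie:
  "runkador" → 8 new (r, u, n, k, a, d, o, r)
  "de" → 2 new (d, e)
  "rogal" → prefix "r" already present; 4 new (o, g, a, l)
  "dorsarven" → prefix "d" already present; 8 new (o, r, s, a, r, v, e, n)
  "dorsarro" → prefix "dorsar" already present; 2 new (r, o)
  "mitor" → 5 new (m, i, t, o, r)
  "runtor" → prefix "run" already present; 3 new (t, o, r)
  "runvisar" → prefix "run" already present; 5 new (v, i, s, a, r)
  "runven" → prefix "runv" already present; 2 new (e, n)
  "dorsargal" → prefix "dorsar" already present; 3 new (g, a, l)
  "runsarbel" → prefix "run" already present; 6 new (s, a, r, b, e, l)
  "dorsarmor" → prefix "dorsar" already present; 3 new (m, o, r)
  "rundepaso" → prefix "run" already present; 6 new (d, e, p, a, s, o)
  "runlulinlu" → prefix "run" already present; 7 new (l, u, l, i, n, l, u)
  "runlulinde" → prefix "runlulin" already present; 2 new (d, e)
  "run" → prefix "run" already present; 0 new (none)
Total nodes = 8 + 2 + 4 + 8 + 2 + 5 + 3 + 5 + 2 + 3 + 6 + 3 + 6 + 7 + 2 + 0 = 66

66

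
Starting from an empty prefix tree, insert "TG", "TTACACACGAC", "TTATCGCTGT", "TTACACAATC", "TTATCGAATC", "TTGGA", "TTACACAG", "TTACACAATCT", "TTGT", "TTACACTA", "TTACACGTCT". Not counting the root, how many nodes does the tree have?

Trie structure (* marks end of a word):
(root)
└─ T
   ├─ G *
   └─ T
      ├─ A
      │  ├─ C
      │  │  └─ A
      │  │     └─ C
      │  │        ├─ A
      │  │        │  ├─ A
      │  │        │  │  └─ T
      │  │        │  │     └─ C *
      │  │        │  │        └─ T *
      │  │        │  ├─ C
      │  │        │  │  └─ G
      │  │        │  │     └─ A
      │  │        │  │        └─ C *
      │  │        │  └─ G *
      │  │        ├─ G
      │  │        │  └─ T
      │  │        │     └─ C
      │  │        │        └─ T *
      │  │        └─ T
      │  │           └─ A *
      │  └─ T
      │     └─ C
      │        └─ G
      │           ├─ A
      │           │  └─ A
      │           │     └─ T
      │           │        └─ C *
      │           └─ C
      │              └─ T
      │                 └─ G
      │                    └─ T *
      └─ G
         ├─ G
         │  └─ A *
         └─ T *
Counting every labelled node above: 38.

38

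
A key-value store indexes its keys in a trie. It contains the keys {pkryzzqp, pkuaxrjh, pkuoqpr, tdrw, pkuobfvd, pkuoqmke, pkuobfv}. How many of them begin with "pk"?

6

Walk to "pk"; the words in its subtree are exactly those with that prefix.
Words under "pk": pkryzzqp, pkuaxrjh, pkuobfv, pkuobfvd, pkuoqmke, pkuoqpr
Count: 6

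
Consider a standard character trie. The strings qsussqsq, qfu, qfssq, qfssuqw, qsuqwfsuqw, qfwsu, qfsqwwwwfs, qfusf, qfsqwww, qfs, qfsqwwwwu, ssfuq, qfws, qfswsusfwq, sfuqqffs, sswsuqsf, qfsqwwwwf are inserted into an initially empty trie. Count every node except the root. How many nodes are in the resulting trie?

Insert word by word; a character creates a node only if that edge doesn't already exist:
  "qsussqsq" → 8 new (q, s, u, s, s, q, s, q)
  "qfu" → prefix "q" already present; 2 new (f, u)
  "qfssq" → prefix "qf" already present; 3 new (s, s, q)
  "qfssuqw" → prefix "qfss" already present; 3 new (u, q, w)
  "qsuqwfsuqw" → prefix "qsu" already present; 7 new (q, w, f, s, u, q, w)
  "qfwsu" → prefix "qf" already present; 3 new (w, s, u)
  "qfsqwwwwfs" → prefix "qfs" already present; 7 new (q, w, w, w, w, f, s)
  "qfusf" → prefix "qfu" already present; 2 new (s, f)
  "qfsqwww" → prefix "qfsqwww" already present; 0 new (none)
  "qfs" → prefix "qfs" already present; 0 new (none)
  "qfsqwwwwu" → prefix "qfsqwwww" already present; 1 new (u)
  "ssfuq" → 5 new (s, s, f, u, q)
  "qfws" → prefix "qfws" already present; 0 new (none)
  "qfswsusfwq" → prefix "qfs" already present; 7 new (w, s, u, s, f, w, q)
  "sfuqqffs" → prefix "s" already present; 7 new (f, u, q, q, f, f, s)
  "sswsuqsf" → prefix "ss" already present; 6 new (w, s, u, q, s, f)
  "qfsqwwwwf" → prefix "qfsqwwwwf" already present; 0 new (none)
Total nodes = 8 + 2 + 3 + 3 + 7 + 3 + 7 + 2 + 0 + 0 + 1 + 5 + 0 + 7 + 7 + 6 + 0 = 61

61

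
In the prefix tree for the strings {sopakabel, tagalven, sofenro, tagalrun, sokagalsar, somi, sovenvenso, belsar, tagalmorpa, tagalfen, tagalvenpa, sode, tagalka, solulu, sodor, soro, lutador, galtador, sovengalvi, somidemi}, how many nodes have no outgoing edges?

Leaves are exactly the stored words that no other stored word extends.
Those words: "belsar", "galtador", "lutador", "sode", "sodor", "sofenro", "sokagalsar", "solulu", "somidemi", "sopakabel", "soro", "sovengalvi", "sovenvenso", "tagalfen", "tagalka", "tagalmorpa", "tagalrun", "tagalvenpa"
Leaf count: 18

18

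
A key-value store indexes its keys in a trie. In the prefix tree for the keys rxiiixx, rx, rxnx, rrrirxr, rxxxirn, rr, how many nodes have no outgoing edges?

4

Leaves are exactly the stored words that no other stored word extends.
Those words: "rrrirxr", "rxiiixx", "rxnx", "rxxxirn"
Leaf count: 4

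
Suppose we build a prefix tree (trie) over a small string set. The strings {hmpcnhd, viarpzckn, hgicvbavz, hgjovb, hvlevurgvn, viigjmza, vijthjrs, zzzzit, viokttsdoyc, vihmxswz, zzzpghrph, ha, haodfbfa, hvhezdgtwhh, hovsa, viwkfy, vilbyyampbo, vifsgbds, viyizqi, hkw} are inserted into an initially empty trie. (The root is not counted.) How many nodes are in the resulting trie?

122

For each word, the new-node count is its length minus the longest prefix already in the trie:
  "hmpcnhd" → 7 new (h, m, p, c, n, h, d)
  "viarpzckn" → 9 new (v, i, a, r, p, z, c, k, n)
  "hgicvbavz" → prefix "h" already present; 8 new (g, i, c, v, b, a, v, z)
  "hgjovb" → prefix "hg" already present; 4 new (j, o, v, b)
  "hvlevurgvn" → prefix "h" already present; 9 new (v, l, e, v, u, r, g, v, n)
  "viigjmza" → prefix "vi" already present; 6 new (i, g, j, m, z, a)
  "vijthjrs" → prefix "vi" already present; 6 new (j, t, h, j, r, s)
  "zzzzit" → 6 new (z, z, z, z, i, t)
  "viokttsdoyc" → prefix "vi" already present; 9 new (o, k, t, t, s, d, o, y, c)
  "vihmxswz" → prefix "vi" already present; 6 new (h, m, x, s, w, z)
  "zzzpghrph" → prefix "zzz" already present; 6 new (p, g, h, r, p, h)
  "ha" → prefix "h" already present; 1 new (a)
  "haodfbfa" → prefix "ha" already present; 6 new (o, d, f, b, f, a)
  "hvhezdgtwhh" → prefix "hv" already present; 9 new (h, e, z, d, g, t, w, h, h)
  "hovsa" → prefix "h" already present; 4 new (o, v, s, a)
  "viwkfy" → prefix "vi" already present; 4 new (w, k, f, y)
  "vilbyyampbo" → prefix "vi" already present; 9 new (l, b, y, y, a, m, p, b, o)
  "vifsgbds" → prefix "vi" already present; 6 new (f, s, g, b, d, s)
  "viyizqi" → prefix "vi" already present; 5 new (y, i, z, q, i)
  "hkw" → prefix "h" already present; 2 new (k, w)
Total nodes = 7 + 9 + 8 + 4 + 9 + 6 + 6 + 6 + 9 + 6 + 6 + 1 + 6 + 9 + 4 + 4 + 9 + 6 + 5 + 2 = 122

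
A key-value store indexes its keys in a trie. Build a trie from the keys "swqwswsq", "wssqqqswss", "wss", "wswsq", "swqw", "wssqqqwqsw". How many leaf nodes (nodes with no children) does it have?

4

A leaf is a node with no children — equivalently, the end of a word that is not a proper prefix of any other stored word.
Those words: "swqwswsq", "wssqqqswss", "wssqqqwqsw", "wswsq"
Leaf count: 4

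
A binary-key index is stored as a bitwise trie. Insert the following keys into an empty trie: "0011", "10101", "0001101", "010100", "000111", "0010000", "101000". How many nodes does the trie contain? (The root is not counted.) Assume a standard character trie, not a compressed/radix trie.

Trie structure (* marks end of a word):
(root)
├─ 0
│  ├─ 0
│  │  ├─ 0
│  │  │  └─ 1
│  │  │     └─ 1
│  │  │        ├─ 0
│  │  │        │  └─ 1 *
│  │  │        └─ 1 *
│  │  └─ 1
│  │     ├─ 0
│  │     │  └─ 0
│  │     │     └─ 0
│  │     │        └─ 0 *
│  │     └─ 1 *
│  └─ 1
│     └─ 0
│        └─ 1
│           └─ 0
│              └─ 0 *
└─ 1
   └─ 0
      └─ 1
         └─ 0
            ├─ 0
            │  └─ 0 *
            └─ 1 *
Counting every labelled node above: 26.

26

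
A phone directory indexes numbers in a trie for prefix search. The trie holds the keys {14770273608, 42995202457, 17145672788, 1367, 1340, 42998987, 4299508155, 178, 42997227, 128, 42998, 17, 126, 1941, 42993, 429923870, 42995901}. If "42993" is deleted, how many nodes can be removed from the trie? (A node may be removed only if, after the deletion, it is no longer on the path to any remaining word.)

1

Walk "42993" from the leaf back toward the root, removing each node that no remaining word uses.
The suffix "3" (1 node) is used only by "42993"; the node for "4299" still has the child "5", so pruning stops there.
Nodes removed: 1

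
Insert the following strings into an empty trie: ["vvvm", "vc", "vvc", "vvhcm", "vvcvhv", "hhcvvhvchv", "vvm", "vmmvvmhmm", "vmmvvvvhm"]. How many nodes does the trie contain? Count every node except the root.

Trie structure (* marks end of a word):
(root)
├─ h
│  └─ h
│     └─ c
│        └─ v
│           └─ v
│              └─ h
│                 └─ v
│                    └─ c
│                       └─ h
│                          └─ v *
└─ v
   ├─ c *
   ├─ m
   │  └─ m
   │     └─ v
   │        └─ v
   │           ├─ m
   │           │  └─ h
   │           │     └─ m
   │           │        └─ m *
   │           └─ v
   │              └─ v
   │                 └─ h
   │                    └─ m *
   └─ v
      ├─ c *
      │  └─ v
      │     └─ h
      │        └─ v *
      ├─ h
      │  └─ c
      │     └─ m *
      ├─ m *
      └─ v
         └─ m *
Counting every labelled node above: 35.

35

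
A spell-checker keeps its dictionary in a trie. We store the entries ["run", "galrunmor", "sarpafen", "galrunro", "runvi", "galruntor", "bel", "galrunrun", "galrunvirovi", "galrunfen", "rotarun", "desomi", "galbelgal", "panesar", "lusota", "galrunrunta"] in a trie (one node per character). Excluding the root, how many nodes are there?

74

Insert word by word; a character creates a node only if that edge doesn't already exist:
  "run" → 3 new (r, u, n)
  "galrunmor" → 9 new (g, a, l, r, u, n, m, o, r)
  "sarpafen" → 8 new (s, a, r, p, a, f, e, n)
  "galrunro" → prefix "galrun" already present; 2 new (r, o)
  "runvi" → prefix "run" already present; 2 new (v, i)
  "galruntor" → prefix "galrun" already present; 3 new (t, o, r)
  "bel" → 3 new (b, e, l)
  "galrunrun" → prefix "galrunr" already present; 2 new (u, n)
  "galrunvirovi" → prefix "galrun" already present; 6 new (v, i, r, o, v, i)
  "galrunfen" → prefix "galrun" already present; 3 new (f, e, n)
  "rotarun" → prefix "r" already present; 6 new (o, t, a, r, u, n)
  "desomi" → 6 new (d, e, s, o, m, i)
  "galbelgal" → prefix "gal" already present; 6 new (b, e, l, g, a, l)
  "panesar" → 7 new (p, a, n, e, s, a, r)
  "lusota" → 6 new (l, u, s, o, t, a)
  "galrunrunta" → prefix "galrunrun" already present; 2 new (t, a)
Total nodes = 3 + 9 + 8 + 2 + 2 + 3 + 3 + 2 + 6 + 3 + 6 + 6 + 6 + 7 + 6 + 2 = 74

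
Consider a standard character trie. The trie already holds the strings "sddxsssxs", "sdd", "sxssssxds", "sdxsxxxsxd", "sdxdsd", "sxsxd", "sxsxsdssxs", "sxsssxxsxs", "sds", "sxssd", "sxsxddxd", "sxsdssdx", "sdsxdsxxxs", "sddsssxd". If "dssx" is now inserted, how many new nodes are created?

4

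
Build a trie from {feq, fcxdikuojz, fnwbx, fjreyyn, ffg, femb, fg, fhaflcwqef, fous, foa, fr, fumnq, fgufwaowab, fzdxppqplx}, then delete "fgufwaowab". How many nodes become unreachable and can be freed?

8

After clearing the end-marker at "fgufwaowab", prune upward until reaching a node still needed by another word.
The suffix "ufwaowab" (8 nodes) is used only by "fgufwaowab"; "fg" is itself a stored word, so pruning stops there.
Nodes removed: 8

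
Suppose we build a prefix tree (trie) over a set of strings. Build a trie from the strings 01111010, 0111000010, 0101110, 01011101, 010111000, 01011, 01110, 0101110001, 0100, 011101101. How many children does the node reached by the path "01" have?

The children of the "01" node are the distinct next characters among strings starting with "01".
Distinct next characters after "01": 0, 1.
That node has 2 child edges.

2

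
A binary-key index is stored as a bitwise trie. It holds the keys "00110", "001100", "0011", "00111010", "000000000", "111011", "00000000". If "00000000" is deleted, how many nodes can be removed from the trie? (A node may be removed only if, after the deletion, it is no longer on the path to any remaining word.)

After clearing the end-marker at "00000000", prune upward until reaching a node still needed by another word.
Every node on "00000000" is still needed (e.g. by "000000000"), so nothing is freed.
Nodes removed: 0

0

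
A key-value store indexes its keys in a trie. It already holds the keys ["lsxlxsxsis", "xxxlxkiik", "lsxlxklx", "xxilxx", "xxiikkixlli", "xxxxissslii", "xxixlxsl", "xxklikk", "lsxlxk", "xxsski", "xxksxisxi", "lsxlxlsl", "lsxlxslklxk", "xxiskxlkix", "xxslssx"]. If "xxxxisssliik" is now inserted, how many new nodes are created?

1

"xxxxissslii" is already a path in the trie; the remaining "k" must be added.
Each of the 1 remaining characters creates one node.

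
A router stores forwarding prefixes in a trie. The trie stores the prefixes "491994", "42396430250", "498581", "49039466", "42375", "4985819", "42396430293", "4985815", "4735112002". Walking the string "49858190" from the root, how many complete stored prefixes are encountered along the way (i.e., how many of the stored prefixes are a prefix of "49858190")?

2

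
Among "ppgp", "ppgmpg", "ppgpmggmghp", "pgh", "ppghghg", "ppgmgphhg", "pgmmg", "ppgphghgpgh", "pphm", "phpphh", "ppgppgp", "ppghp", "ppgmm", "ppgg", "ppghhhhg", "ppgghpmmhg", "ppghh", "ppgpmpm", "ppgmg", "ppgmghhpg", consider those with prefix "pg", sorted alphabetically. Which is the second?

pgmmg

DFS of the "pg" subtree visits, in order: "pgh", "pgmmg"
Position 2: pgmmg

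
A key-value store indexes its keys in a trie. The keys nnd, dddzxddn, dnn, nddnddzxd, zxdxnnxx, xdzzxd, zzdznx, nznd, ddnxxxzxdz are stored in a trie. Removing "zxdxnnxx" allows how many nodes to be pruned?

7

After clearing the end-marker at "zxdxnnxx", prune upward until reaching a node still needed by another word.
The suffix "xdxnnxx" (7 nodes) is used only by "zxdxnnxx"; the node for "z" still has the child "z", so pruning stops there.
Nodes removed: 7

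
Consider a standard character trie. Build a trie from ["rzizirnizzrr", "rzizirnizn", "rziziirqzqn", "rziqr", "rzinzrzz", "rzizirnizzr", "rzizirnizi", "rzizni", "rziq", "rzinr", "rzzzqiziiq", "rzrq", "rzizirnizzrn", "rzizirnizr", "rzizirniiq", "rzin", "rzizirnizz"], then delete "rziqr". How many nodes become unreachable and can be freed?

Walk "rziqr" from the leaf back toward the root, removing each node that no remaining word uses.
The suffix "r" (1 node) is used only by "rziqr"; "rziq" is itself a stored word, so pruning stops there.
Nodes removed: 1

1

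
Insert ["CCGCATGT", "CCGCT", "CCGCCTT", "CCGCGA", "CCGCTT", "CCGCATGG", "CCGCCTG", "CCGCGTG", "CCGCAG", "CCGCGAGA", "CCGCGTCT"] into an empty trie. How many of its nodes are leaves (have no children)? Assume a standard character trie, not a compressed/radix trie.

A leaf is a node with no children — equivalently, the end of a word that is not a proper prefix of any other stored word.
Those words: "CCGCAG", "CCGCATGG", "CCGCATGT", "CCGCCTG", "CCGCCTT", "CCGCGAGA", "CCGCGTCT", "CCGCGTG", "CCGCTT"
Leaf count: 9

9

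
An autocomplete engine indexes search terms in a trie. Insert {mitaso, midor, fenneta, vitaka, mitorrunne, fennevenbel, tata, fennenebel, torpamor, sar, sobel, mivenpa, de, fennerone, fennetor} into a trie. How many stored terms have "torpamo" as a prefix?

1

Traverse to the node for "torpamo", then collect every word in that subtree.
Matches: "torpamor"
Count: 1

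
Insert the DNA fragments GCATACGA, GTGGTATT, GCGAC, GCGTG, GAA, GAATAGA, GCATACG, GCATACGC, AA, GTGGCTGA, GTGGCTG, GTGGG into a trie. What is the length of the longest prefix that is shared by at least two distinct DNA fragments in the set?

The deepest shared node is where two words last agree before diverging.
e.g. "GCATACG" and "GCATACGA" share the prefix "GCATACG" of length 7; no pair shares a longer one.
Longest shared-prefix length: 7

7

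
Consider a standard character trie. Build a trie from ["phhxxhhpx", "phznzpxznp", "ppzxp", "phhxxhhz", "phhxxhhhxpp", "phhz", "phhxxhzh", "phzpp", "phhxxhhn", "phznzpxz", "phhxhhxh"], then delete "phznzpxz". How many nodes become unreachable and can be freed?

0

Walk "phznzpxz" from the leaf back toward the root, removing each node that no remaining word uses.
Every node on "phznzpxz" is still needed (e.g. by "phznzpxznp"), so nothing is freed.
Nodes removed: 0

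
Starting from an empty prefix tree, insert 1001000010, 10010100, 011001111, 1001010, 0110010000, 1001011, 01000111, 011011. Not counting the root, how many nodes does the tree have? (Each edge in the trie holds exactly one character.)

Trie structure (* marks end of a word):
(root)
├─ 0
│  └─ 1
│     ├─ 0
│     │  └─ 0
│     │     └─ 0
│     │        └─ 1
│     │           └─ 1
│     │              └─ 1 *
│     └─ 1
│        └─ 0
│           ├─ 0
│           │  └─ 1
│           │     ├─ 0
│           │     │  └─ 0
│           │     │     └─ 0
│           │     │        └─ 0 *
│           │     └─ 1
│           │        └─ 1
│           │           └─ 1 *
│           └─ 1
│              └─ 1 *
└─ 1
   └─ 0
      └─ 0
         └─ 1
            └─ 0
               ├─ 0
               │  └─ 0
               │     └─ 0
               │        └─ 1
               │           └─ 0 *
               └─ 1
                  ├─ 0 *
                  │  └─ 0 *
                  └─ 1 *
Counting every labelled node above: 35.

35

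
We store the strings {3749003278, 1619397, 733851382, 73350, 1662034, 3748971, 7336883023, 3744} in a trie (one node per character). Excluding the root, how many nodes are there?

Trace insertions, counting only characters that open a new branch:
  "3749003278" → 10 new (3, 7, 4, 9, 0, 0, 3, 2, 7, 8)
  "1619397" → 7 new (1, 6, 1, 9, 3, 9, 7)
  "733851382" → 9 new (7, 3, 3, 8, 5, 1, 3, 8, 2)
  "73350" → prefix "733" already present; 2 new (5, 0)
  "1662034" → prefix "16" already present; 5 new (6, 2, 0, 3, 4)
  "3748971" → prefix "374" already present; 4 new (8, 9, 7, 1)
  "7336883023" → prefix "733" already present; 7 new (6, 8, 8, 3, 0, 2, 3)
  "3744" → prefix "374" already present; 1 new (4)
Total nodes = 10 + 7 + 9 + 2 + 5 + 4 + 7 + 1 = 45

45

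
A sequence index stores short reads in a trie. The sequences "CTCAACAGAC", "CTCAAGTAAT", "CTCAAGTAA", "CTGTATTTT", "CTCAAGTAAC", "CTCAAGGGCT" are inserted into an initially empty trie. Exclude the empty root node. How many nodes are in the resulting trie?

27

Insert word by word; a character creates a node only if that edge doesn't already exist:
  "CTCAACAGAC" → 10 new (C, T, C, A, A, C, A, G, A, C)
  "CTCAAGTAAT" → prefix "CTCAA" already present; 5 new (G, T, A, A, T)
  "CTCAAGTAA" → prefix "CTCAAGTAA" already present; 0 new (none)
  "CTGTATTTT" → prefix "CT" already present; 7 new (G, T, A, T, T, T, T)
  "CTCAAGTAAC" → prefix "CTCAAGTAA" already present; 1 new (C)
  "CTCAAGGGCT" → prefix "CTCAAG" already present; 4 new (G, G, C, T)
Total nodes = 10 + 5 + 0 + 7 + 1 + 4 = 27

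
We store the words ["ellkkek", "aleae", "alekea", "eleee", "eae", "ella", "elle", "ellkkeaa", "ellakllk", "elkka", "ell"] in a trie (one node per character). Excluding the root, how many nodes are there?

31

Trace insertions, counting only characters that open a new branch:
  "ellkkek" → 7 new (e, l, l, k, k, e, k)
  "aleae" → 5 new (a, l, e, a, e)
  "alekea" → prefix "ale" already present; 3 new (k, e, a)
  "eleee" → prefix "el" already present; 3 new (e, e, e)
  "eae" → prefix "e" already present; 2 new (a, e)
  "ella" → prefix "ell" already present; 1 new (a)
  "elle" → prefix "ell" already present; 1 new (e)
  "ellkkeaa" → prefix "ellkke" already present; 2 new (a, a)
  "ellakllk" → prefix "ella" already present; 4 new (k, l, l, k)
  "elkka" → prefix "el" already present; 3 new (k, k, a)
  "ell" → prefix "ell" already present; 0 new (none)
Total nodes = 7 + 5 + 3 + 3 + 2 + 1 + 1 + 2 + 4 + 3 + 0 = 31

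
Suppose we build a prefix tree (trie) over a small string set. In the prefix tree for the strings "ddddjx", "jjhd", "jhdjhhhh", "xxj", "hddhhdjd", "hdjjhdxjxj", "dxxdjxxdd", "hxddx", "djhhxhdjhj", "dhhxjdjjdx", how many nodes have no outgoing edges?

10

A leaf is a node with no children — equivalently, the end of a word that is not a proper prefix of any other stored word.
Those words: "ddddjx", "dhhxjdjjdx", "djhhxhdjhj", "dxxdjxxdd", "hddhhdjd", "hdjjhdxjxj", "hxddx", "jhdjhhhh", "jjhd", "xxj"
Leaf count: 10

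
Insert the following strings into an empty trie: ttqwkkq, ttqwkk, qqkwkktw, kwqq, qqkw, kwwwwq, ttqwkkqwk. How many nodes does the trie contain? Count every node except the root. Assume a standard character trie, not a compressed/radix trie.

25

Trie structure (* marks end of a word):
(root)
├─ k
│  └─ w
│     ├─ q
│     │  └─ q *
│     └─ w
│        └─ w
│           └─ w
│              └─ q *
├─ q
│  └─ q
│     └─ k
│        └─ w *
│           └─ k
│              └─ k
│                 └─ t
│                    └─ w *
└─ t
   └─ t
      └─ q
         └─ w
            └─ k
               └─ k *
                  └─ q *
                     └─ w
                        └─ k *
Counting every labelled node above: 25.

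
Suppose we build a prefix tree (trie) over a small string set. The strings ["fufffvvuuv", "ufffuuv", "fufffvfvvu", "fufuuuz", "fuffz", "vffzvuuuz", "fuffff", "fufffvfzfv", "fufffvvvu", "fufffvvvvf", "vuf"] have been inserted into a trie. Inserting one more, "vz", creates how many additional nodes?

1

Walking "vz" from the root, the first 1 characters ("v") follow existing edges; "z" is the first miss.
So 2 − 1 = 1 new nodes.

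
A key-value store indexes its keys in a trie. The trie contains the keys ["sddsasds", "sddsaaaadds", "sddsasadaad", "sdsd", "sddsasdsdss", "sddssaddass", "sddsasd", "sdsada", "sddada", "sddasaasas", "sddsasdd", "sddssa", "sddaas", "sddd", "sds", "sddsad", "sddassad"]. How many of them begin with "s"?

17

Traverse to the node for "s", then collect every word in that subtree.
Words under "s": sddaas, sddada, sddasaasas, sddassad, sddd, sddsaaaadds, sddsad, sddsasadaad, sddsasd, sddsasdd, sddsasds, sddsasdsdss, sddssa, sddssaddass, sds, sdsada, sdsd
Count: 17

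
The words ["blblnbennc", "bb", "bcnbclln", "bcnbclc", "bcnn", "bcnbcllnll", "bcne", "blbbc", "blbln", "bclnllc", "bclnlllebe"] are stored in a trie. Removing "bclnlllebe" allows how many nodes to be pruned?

4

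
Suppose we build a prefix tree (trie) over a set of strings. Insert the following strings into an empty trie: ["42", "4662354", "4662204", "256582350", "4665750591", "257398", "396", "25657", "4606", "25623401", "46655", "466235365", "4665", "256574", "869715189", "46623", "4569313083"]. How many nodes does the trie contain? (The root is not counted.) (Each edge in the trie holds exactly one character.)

65

Trace insertions, counting only characters that open a new branch:
  "42" → 2 new (4, 2)
  "4662354" → prefix "4" already present; 6 new (6, 6, 2, 3, 5, 4)
  "4662204" → prefix "4662" already present; 3 new (2, 0, 4)
  "256582350" → 9 new (2, 5, 6, 5, 8, 2, 3, 5, 0)
  "4665750591" → prefix "466" already present; 7 new (5, 7, 5, 0, 5, 9, 1)
  "257398" → prefix "25" already present; 4 new (7, 3, 9, 8)
  "396" → 3 new (3, 9, 6)
  "25657" → prefix "2565" already present; 1 new (7)
  "4606" → prefix "46" already present; 2 new (0, 6)
  "25623401" → prefix "256" already present; 5 new (2, 3, 4, 0, 1)
  "46655" → prefix "4665" already present; 1 new (5)
  "466235365" → prefix "466235" already present; 3 new (3, 6, 5)
  "4665" → prefix "4665" already present; 0 new (none)
  "256574" → prefix "25657" already present; 1 new (4)
  "869715189" → 9 new (8, 6, 9, 7, 1, 5, 1, 8, 9)
  "46623" → prefix "46623" already present; 0 new (none)
  "4569313083" → prefix "4" already present; 9 new (5, 6, 9, 3, 1, 3, 0, 8, 3)
Total nodes = 2 + 6 + 3 + 9 + 7 + 4 + 3 + 1 + 2 + 5 + 1 + 3 + 0 + 1 + 9 + 0 + 9 = 65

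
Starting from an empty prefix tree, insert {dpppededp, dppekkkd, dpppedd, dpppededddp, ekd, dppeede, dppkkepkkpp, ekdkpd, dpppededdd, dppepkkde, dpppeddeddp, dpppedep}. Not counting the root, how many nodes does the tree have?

45

For each word, the new-node count is its length minus the longest prefix already in the trie:
  "dpppededp" → 9 new (d, p, p, p, e, d, e, d, p)
  "dppekkkd" → prefix "dpp" already present; 5 new (e, k, k, k, d)
  "dpppedd" → prefix "dppped" already present; 1 new (d)
  "dpppededddp" → prefix "dpppeded" already present; 3 new (d, d, p)
  "ekd" → 3 new (e, k, d)
  "dppeede" → prefix "dppe" already present; 3 new (e, d, e)
  "dppkkepkkpp" → prefix "dpp" already present; 8 new (k, k, e, p, k, k, p, p)
  "ekdkpd" → prefix "ekd" already present; 3 new (k, p, d)
  "dpppededdd" → prefix "dpppededdd" already present; 0 new (none)
  "dppepkkde" → prefix "dppe" already present; 5 new (p, k, k, d, e)
  "dpppeddeddp" → prefix "dpppedd" already present; 4 new (e, d, d, p)
  "dpppedep" → prefix "dpppede" already present; 1 new (p)
Total nodes = 9 + 5 + 1 + 3 + 3 + 3 + 8 + 3 + 0 + 5 + 4 + 1 = 45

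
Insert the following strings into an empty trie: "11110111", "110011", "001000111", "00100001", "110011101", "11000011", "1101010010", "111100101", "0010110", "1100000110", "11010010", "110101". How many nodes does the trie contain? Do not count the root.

51

Insert word by word; a character creates a node only if that edge doesn't already exist:
  "11110111" → 8 new (1, 1, 1, 1, 0, 1, 1, 1)
  "110011" → prefix "11" already present; 4 new (0, 0, 1, 1)
  "001000111" → 9 new (0, 0, 1, 0, 0, 0, 1, 1, 1)
  "00100001" → prefix "001000" already present; 2 new (0, 1)
  "110011101" → prefix "110011" already present; 3 new (1, 0, 1)
  "11000011" → prefix "1100" already present; 4 new (0, 0, 1, 1)
  "1101010010" → prefix "110" already present; 7 new (1, 0, 1, 0, 0, 1, 0)
  "111100101" → prefix "11110" already present; 4 new (0, 1, 0, 1)
  "0010110" → prefix "0010" already present; 3 new (1, 1, 0)
  "1100000110" → prefix "110000" already present; 4 new (0, 1, 1, 0)
  "11010010" → prefix "11010" already present; 3 new (0, 1, 0)
  "110101" → prefix "110101" already present; 0 new (none)
Total nodes = 8 + 4 + 9 + 2 + 3 + 4 + 7 + 4 + 3 + 4 + 3 + 0 = 51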